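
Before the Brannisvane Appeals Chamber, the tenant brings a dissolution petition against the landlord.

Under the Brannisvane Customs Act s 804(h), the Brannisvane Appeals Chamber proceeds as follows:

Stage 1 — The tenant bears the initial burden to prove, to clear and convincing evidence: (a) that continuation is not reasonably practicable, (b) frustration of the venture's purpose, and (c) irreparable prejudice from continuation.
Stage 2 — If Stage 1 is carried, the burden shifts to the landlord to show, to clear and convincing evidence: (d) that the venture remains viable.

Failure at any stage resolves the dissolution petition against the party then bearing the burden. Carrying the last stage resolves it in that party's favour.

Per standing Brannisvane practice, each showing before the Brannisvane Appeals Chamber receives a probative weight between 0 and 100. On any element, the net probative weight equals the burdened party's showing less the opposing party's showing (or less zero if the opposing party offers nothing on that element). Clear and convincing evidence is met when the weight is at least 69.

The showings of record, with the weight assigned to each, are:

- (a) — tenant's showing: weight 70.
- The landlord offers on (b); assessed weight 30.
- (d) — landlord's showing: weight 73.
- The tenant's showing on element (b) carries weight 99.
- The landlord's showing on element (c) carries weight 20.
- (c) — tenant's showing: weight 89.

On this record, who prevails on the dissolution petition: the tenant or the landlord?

landlord

At Stage 1 the tenant must meet clear and convincing evidence (weight is at least 69): on (a) the weight is 70, ≥ 69, so (a) meets the standard; on (b) the weight is 99 less the opposing 30 gives net 69, which does reach 69, so (b) meets the standard; on (c) the weight is 89 less the opposing 20 gives net 69, ≥ 69, so (c) meets the standard.
  The tenant carries Stage 1; the landlord now bears the burden.
At Stage 2 the landlord must meet clear and convincing evidence (weight is at least 69): on (d) the weight is 73, ≥ 69, so (d) meets the standard.
  The landlord carries the last stage.
Every stage carried; the landlord prevails.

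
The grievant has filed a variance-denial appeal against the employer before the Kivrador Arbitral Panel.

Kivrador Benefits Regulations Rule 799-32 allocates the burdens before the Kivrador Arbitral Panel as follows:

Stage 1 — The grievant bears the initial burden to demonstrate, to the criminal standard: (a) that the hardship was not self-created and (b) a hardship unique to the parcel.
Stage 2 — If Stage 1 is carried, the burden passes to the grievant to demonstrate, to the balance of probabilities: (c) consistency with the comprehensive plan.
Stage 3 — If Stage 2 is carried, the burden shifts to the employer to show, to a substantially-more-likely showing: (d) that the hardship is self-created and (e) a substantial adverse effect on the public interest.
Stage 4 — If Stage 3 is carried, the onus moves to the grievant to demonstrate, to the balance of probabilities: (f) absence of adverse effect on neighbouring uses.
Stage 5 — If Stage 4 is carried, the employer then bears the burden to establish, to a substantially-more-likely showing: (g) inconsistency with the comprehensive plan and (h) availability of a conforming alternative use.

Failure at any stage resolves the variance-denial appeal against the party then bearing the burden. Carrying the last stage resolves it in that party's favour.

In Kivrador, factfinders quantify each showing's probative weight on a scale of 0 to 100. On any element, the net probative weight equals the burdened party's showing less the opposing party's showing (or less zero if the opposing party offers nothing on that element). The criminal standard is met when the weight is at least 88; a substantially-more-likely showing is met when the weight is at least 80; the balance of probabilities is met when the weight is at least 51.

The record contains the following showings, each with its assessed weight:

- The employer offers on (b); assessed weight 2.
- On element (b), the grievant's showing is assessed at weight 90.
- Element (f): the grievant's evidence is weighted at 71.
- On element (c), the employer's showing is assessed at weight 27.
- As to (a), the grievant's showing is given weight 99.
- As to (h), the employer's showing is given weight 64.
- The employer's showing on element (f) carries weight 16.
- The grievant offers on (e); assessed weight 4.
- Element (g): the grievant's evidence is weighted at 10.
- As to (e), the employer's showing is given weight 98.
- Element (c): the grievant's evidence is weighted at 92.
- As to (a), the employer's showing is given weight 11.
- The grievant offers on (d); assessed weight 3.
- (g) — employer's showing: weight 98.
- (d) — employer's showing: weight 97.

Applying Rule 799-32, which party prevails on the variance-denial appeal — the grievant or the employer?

Stage 1 (grievant, the criminal standard, weight is at least 88): (a) net 99−11=88 ≥ 88 — meets; (b) net 90−2=88 ≥ 88 — meets.
  Stage 1 is satisfied; the grievant continues to bear the burden.
Stage 2 (grievant, the balance of probabilities, weight is at least 51): (c) net 92−27=65 ≥ 51 — meets.
  The grievant carries Stage 2; the employer now bears the burden.
Stage 3 (employer, a substantially-more-likely showing, weight is at least 80): (d) net 97−3=94 ≥ 80 — meets; (e) net 98−4=94 ≥ 80 — meets.
  All elements met. The burden passes to the grievant.
Stage 4 (grievant, the balance of probabilities, weight is at least 51): (f) net 71−16=55 ≥ 51 — meets.
  Stage 4 carried; the burden shifts to the employer.
Stage 5 (employer, a substantially-more-likely showing, weight is at least 80): (g) net 98−10=88 ≥ 80 — meets; (h) 64 < 80 — fails.
  Not every element is met, so the employer fails to carry Stage 5.
So the grievant prevails.

grievant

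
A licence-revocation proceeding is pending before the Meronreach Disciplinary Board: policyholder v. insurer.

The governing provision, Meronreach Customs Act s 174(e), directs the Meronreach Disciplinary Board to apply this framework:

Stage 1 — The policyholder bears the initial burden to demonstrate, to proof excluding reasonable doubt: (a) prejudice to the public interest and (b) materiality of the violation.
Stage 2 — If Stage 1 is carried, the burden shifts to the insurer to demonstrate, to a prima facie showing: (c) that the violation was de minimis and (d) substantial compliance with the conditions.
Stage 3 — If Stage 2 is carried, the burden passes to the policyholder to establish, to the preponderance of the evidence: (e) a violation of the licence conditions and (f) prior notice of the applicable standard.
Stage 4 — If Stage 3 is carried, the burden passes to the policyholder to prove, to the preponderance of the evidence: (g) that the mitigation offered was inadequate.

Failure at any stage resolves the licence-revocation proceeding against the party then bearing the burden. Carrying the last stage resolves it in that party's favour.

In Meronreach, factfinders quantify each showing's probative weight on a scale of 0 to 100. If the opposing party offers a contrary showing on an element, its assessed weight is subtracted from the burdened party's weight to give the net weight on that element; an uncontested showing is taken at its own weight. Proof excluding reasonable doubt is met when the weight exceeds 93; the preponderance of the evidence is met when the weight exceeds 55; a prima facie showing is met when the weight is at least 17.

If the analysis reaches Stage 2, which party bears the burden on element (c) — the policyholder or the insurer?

Stage 2's rule assigns the burden to the insurer (to a prima facie showing).

insurer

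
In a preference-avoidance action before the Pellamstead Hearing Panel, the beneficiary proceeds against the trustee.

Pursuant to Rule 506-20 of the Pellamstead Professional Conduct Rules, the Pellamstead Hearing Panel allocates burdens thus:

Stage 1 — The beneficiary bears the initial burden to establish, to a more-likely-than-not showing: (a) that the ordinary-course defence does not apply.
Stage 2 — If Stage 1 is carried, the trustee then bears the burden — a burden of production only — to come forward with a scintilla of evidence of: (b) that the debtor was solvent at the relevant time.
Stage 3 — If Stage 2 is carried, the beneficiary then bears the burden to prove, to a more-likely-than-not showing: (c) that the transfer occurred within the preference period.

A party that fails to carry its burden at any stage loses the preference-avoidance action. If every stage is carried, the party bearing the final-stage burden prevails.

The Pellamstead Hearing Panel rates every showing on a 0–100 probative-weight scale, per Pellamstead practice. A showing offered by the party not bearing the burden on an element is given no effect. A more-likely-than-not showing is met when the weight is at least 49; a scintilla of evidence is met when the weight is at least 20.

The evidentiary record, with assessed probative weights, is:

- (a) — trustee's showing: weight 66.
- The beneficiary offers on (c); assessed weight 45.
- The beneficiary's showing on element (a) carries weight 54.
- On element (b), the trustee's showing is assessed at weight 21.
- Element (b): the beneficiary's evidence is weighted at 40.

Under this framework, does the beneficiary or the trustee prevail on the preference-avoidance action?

trustee

Stage 1 — burden on beneficiary; standard: a more-likely-than-not showing (weight is at least 49).
    (a): 54 (trustee's 66 disregarded) ≥ 49 [met]
  All elements met. The burden passes to the trustee.
Stage 2 — burden on trustee; standard: a scintilla of evidence (weight is at least 20).
    (b): 21 (beneficiary's 40 disregarded) ≥ 20 [met]
  All elements met. The burden passes to the beneficiary.
Stage 3 — burden on beneficiary; standard: a more-likely-than-not showing (weight is at least 49).
    (c): 45 < 49 [not met]
  The beneficiary does not carry Stage 3.
So the trustee prevails.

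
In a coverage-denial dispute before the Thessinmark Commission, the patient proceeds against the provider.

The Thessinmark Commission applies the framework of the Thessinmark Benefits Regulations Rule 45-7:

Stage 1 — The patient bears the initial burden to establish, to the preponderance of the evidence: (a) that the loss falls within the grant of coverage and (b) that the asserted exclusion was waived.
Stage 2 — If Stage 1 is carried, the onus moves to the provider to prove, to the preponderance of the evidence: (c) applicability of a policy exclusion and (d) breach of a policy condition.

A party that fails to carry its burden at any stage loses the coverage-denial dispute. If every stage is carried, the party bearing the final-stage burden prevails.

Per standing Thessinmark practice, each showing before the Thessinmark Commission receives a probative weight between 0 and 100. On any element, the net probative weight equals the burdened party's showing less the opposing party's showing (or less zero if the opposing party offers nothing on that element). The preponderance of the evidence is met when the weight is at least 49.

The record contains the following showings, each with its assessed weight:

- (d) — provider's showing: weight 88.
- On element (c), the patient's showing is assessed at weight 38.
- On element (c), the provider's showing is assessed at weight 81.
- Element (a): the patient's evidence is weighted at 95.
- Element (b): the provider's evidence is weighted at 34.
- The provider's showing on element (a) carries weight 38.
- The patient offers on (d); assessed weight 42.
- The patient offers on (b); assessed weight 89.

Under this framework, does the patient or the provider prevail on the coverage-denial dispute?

patient

Stage 1 — burden on patient; standard: the preponderance of the evidence (weight is at least 49).
    (a): 95 − 38 = 57 ≥ 49 [met]
    (b): 89 − 34 = 55 ≥ 49 [met]
  The patient carries Stage 1; the provider now bears the burden.
Stage 2 — burden on provider; standard: the preponderance of the evidence (weight is at least 49).
    (c): 81 − 38 = 43 < 49 [not met]
    (d): 88 − 42 = 46 < 49 [not met]
  Not every element is met, so the provider fails to carry Stage 2.
The analysis ends at Stage 2; the patient prevails.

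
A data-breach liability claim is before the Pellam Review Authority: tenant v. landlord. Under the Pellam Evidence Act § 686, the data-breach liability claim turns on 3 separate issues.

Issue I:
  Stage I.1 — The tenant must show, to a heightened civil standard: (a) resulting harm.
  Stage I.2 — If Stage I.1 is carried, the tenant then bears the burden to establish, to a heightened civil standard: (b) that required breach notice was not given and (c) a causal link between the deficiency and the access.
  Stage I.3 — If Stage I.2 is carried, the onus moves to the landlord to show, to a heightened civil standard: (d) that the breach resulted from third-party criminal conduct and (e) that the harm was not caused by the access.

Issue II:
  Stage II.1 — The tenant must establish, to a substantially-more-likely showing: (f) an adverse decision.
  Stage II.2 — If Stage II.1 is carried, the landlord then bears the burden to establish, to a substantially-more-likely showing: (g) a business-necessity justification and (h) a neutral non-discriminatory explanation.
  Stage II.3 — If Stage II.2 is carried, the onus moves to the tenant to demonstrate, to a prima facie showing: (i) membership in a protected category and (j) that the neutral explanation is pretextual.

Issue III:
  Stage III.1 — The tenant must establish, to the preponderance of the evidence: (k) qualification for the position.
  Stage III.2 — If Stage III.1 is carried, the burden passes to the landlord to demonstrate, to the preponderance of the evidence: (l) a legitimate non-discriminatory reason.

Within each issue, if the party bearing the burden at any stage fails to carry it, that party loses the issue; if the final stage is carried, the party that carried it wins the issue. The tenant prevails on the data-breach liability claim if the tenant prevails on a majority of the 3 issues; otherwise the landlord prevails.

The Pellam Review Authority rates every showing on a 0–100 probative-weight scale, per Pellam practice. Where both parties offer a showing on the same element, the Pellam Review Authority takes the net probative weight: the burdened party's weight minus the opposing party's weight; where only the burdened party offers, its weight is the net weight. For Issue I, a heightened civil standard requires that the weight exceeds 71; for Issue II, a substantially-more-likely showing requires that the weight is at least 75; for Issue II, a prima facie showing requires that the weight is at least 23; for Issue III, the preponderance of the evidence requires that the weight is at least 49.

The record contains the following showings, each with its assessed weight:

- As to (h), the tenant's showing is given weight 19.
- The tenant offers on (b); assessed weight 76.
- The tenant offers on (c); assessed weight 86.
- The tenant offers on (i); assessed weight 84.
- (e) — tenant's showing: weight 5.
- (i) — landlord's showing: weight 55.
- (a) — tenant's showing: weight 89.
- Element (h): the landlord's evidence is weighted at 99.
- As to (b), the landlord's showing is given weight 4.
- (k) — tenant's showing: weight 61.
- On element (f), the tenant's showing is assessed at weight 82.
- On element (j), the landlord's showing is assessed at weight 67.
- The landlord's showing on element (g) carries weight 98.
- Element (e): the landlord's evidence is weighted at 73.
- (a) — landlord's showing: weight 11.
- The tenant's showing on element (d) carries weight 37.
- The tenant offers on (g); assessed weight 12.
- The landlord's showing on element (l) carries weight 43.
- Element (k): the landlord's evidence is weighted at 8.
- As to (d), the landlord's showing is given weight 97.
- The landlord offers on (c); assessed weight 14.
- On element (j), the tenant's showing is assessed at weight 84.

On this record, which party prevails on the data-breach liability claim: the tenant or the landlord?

— Issue I —
Stage I.1 (tenant, a heightened civil standard, weight exceeds 71): (a) net 89−11=78 > 71 — meets.
  Stage I.1 is satisfied; the tenant continues to bear the burden.
Stage I.2 (tenant, a heightened civil standard, weight exceeds 71): (b) net 76−4=72 > 71 — meets; (c) net 86−14=72 > 71 — meets.
  Stage I.2 carried; the burden shifts to the landlord.
Stage I.3 (landlord, a heightened civil standard, weight exceeds 71): (d) net 97−37=60 ≤ 71 — fails; (e) net 73−5=68 ≤ 71 — fails.
  Stage I.3 not carried; the landlord fails its burden.
The tenant prevails on this issue.
— Issue II —
At Stage II.1 the tenant must meet a substantially-more-likely showing (weight is at least 75): on (f) the weight is 82, which does reach 75, so (f) meets the standard.
  All elements met. The burden passes to the landlord.
At Stage II.2 the landlord must meet a substantially-more-likely showing (weight is at least 75): on (g) the weight is 98 less the opposing 12 gives net 86, which does reach 75, so (g) meets the standard; on (h) the weight is 99 less the opposing 19 gives net 80, which does reach 75, so (h) meets the standard.
  The landlord carries Stage II.2; the tenant now bears the burden.
At Stage II.3 the tenant must meet a prima facie showing (weight is at least 23): on (i) the weight is 84 less the opposing 55 gives net 29, ≥ 23, so (i) meets the standard; on (j) the weight is 84 less the opposing 67 gives net 17, < 23, so (j) does not meet the standard.
  Not every element is met, so the tenant fails to carry Stage II.3.
The analysis ends at Stage II.3; the landlord prevails on this issue.
— Issue III —
Stage III.1 (tenant, the preponderance of the evidence, weight is at least 49): (k) net 61−8=53 ≥ 49 — meets.
  All elements met. The burden passes to the landlord.
Stage III.2 (landlord, the preponderance of the evidence, weight is at least 49): (l) 43 < 49 — fails.
  Stage III.2 not carried; the landlord fails its burden.
So the tenant prevails on this issue.
Per-issue: Issue I → tenant; Issue II → landlord; Issue III → tenant. The tenant must prevail on a majority of issues; overall, the tenant prevails.

tenant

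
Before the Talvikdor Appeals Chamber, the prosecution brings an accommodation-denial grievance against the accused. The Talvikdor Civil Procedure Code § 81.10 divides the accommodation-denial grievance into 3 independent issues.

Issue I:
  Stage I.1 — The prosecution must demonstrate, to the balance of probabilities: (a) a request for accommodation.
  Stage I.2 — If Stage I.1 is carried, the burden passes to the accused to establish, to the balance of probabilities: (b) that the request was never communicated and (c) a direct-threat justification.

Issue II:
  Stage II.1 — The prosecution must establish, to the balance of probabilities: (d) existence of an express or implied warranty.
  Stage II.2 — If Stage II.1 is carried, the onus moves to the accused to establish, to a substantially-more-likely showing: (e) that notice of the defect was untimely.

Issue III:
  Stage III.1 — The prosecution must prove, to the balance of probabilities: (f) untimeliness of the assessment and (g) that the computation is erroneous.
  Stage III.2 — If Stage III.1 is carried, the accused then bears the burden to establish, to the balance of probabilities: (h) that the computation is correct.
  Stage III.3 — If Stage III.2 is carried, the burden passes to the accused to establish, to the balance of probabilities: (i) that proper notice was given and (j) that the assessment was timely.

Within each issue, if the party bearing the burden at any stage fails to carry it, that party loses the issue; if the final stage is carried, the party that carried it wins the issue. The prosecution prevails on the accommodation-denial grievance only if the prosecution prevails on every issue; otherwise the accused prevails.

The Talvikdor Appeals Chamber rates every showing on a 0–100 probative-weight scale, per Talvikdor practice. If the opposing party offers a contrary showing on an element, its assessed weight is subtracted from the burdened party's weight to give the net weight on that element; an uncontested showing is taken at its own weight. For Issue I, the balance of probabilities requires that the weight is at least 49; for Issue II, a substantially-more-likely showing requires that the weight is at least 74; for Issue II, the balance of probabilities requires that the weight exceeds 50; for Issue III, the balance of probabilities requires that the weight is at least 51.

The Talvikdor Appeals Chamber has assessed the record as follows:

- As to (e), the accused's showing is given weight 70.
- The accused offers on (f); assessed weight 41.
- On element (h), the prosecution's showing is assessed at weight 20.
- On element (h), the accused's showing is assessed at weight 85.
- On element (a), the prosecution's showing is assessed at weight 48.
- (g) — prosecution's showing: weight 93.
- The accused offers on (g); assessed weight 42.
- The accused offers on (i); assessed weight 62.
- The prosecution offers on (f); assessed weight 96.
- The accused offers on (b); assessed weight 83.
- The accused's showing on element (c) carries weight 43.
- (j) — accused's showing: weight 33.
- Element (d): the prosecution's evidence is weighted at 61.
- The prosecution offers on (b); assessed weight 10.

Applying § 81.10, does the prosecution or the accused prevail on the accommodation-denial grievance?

accused

— Issue I —
At Stage I.1 the prosecution must meet the balance of probabilities (weight is at least 49): on (a) the weight is 48, which does not reach 49, so (a) does not meet the standard.
  The prosecution does not carry Stage I.1.
The analysis ends at Stage I.1; the accused prevails on this issue.
— Issue II —
Stage II.1 — burden on prosecution; standard: the balance of probabilities (weight exceeds 50).
    (d): 61 > 50 [met]
  The prosecution carries Stage II.1; the accused now bears the burden.
Stage II.2 — burden on accused; standard: a substantially-more-likely showing (weight is at least 74).
    (e): 70 < 74 [not met]
  Stage II.2 not carried; the accused fails its burden.
So the prosecution prevails on this issue.
— Issue III —
Stage III.1 (prosecution, the balance of probabilities, weight is at least 51): (f) net 96−41=55 ≥ 51 — meets; (g) net 93−42=51 ≥ 51 — meets.
  Stage III.1 carried; the burden shifts to the accused.
Stage III.2 (accused, the balance of probabilities, weight is at least 51): (h) net 85−20=65 ≥ 51 — meets.
  Stage III.2 carried; the burden remains with the accused.
Stage III.3 (accused, the balance of probabilities, weight is at least 51): (i) 62 ≥ 51 — meets; (j) 33 < 51 — fails.
  Stage III.3 not carried; the accused fails its burden.
The analysis ends at Stage III.3; the prosecution prevails on this issue.
Per-issue: Issue I → accused; Issue II → prosecution; Issue III → prosecution. The prosecution must prevail on every issue; overall, the accused prevails.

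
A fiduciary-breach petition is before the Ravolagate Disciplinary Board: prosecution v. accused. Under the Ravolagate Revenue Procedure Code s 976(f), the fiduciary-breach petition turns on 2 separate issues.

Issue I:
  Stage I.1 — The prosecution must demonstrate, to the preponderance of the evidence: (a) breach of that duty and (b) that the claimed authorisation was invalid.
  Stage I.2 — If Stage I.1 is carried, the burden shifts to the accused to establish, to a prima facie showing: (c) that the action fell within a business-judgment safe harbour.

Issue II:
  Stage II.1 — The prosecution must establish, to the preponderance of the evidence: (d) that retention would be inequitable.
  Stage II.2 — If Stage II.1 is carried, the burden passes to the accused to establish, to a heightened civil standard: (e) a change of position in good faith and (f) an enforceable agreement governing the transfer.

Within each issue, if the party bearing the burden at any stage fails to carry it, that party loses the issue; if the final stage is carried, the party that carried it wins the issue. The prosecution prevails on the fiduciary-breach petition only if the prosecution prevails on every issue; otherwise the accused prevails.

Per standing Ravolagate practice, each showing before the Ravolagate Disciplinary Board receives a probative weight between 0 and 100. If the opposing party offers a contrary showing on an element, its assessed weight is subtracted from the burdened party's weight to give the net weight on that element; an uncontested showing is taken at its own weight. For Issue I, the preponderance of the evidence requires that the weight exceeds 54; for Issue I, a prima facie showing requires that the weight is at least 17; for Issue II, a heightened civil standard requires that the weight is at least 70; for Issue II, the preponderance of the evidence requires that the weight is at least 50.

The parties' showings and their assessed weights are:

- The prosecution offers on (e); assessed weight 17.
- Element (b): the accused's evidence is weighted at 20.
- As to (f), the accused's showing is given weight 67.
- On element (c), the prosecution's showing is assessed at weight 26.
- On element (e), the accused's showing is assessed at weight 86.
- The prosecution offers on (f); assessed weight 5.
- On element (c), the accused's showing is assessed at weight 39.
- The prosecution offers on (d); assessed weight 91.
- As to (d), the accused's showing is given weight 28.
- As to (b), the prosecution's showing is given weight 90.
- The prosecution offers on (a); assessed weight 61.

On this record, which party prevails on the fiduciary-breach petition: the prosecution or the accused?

prosecution

— Issue I —
At Stage I.1 the prosecution must meet the preponderance of the evidence (weight exceeds 54): on (a) the weight is 61, > 54, so (a) meets the standard; on (b) the weight is 90 less the opposing 20 gives net 70, > 54, so (b) meets the standard.
  Stage I.1 carried; the burden shifts to the accused.
At Stage I.2 the accused must meet a prima facie showing (weight is at least 17): on (c) the weight is 39 less the opposing 26 gives net 13, which does not reach 17, so (c) does not meet the standard.
  Not every element is met, so the accused fails to carry Stage I.2.
The prosecution prevails on this issue.
— Issue II —
Stage II.1 — burden on prosecution; standard: the preponderance of the evidence (weight is at least 50).
    (d): 91 − 28 = 63 ≥ 50 [met]
  The prosecution carries Stage II.1; the accused now bears the burden.
Stage II.2 — burden on accused; standard: a heightened civil standard (weight is at least 70).
    (e): 86 − 17 = 69 < 70 [not met]
    (f): 67 − 5 = 62 < 70 [not met]
  Not every element is met, so the accused fails to carry Stage II.2.
So the prosecution prevails on this issue.
Per-issue: Issue I → prosecution; Issue II → prosecution. The prosecution must prevail on every issue; overall, the prosecution prevails.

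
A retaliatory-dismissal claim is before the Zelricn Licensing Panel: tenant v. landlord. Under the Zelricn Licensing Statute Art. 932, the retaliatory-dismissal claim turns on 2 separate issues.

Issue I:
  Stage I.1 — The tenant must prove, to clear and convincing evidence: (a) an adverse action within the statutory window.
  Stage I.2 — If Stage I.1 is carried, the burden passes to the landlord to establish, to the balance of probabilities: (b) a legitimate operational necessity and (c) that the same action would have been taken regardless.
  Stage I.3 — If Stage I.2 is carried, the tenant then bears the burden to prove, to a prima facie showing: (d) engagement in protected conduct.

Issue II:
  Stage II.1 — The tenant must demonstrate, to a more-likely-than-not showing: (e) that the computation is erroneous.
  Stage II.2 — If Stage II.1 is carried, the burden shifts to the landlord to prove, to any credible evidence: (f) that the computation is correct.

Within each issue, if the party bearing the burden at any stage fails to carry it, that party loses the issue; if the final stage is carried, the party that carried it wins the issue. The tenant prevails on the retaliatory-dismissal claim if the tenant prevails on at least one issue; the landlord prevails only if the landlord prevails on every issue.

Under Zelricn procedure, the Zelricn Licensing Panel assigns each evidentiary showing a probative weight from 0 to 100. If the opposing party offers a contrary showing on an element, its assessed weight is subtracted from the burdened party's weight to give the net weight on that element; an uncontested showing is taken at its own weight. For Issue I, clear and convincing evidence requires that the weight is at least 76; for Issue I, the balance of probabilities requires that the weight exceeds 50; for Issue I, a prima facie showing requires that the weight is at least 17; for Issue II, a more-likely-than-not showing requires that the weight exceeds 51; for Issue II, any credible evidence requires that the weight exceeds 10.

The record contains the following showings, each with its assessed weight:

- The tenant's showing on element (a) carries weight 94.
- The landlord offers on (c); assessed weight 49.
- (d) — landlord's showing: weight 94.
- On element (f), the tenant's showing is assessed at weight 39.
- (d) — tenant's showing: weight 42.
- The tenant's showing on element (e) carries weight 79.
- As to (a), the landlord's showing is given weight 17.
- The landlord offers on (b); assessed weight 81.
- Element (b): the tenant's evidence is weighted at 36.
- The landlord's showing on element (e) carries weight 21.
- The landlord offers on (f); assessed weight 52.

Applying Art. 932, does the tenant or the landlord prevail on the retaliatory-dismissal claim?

tenant

— Issue I —
Stage I.1 — burden on tenant; standard: clear and convincing evidence (weight is at least 76).
    (a): 94 − 17 = 77 ≥ 76 [met]
  Stage I.1 carried; the burden shifts to the landlord.
Stage I.2 — burden on landlord; standard: the balance of probabilities (weight exceeds 50).
    (b): 81 − 36 = 45 ≤ 50 [not met]
    (c): 49 ≤ 50 [not met]
  Stage I.2 not carried; the landlord fails its burden.
The tenant prevails on this issue.
— Issue II —
Stage II.1 — burden on tenant; standard: a more-likely-than-not showing (weight exceeds 51).
    (e): 79 − 21 = 58 > 51 [met]
  The tenant carries Stage II.1; the landlord now bears the burden.
Stage II.2 — burden on landlord; standard: any credible evidence (weight exceeds 10).
    (f): 52 − 39 = 13 > 10 [met]
  All elements met at the final stage.
With every stage satisfied, the landlord prevails on this issue.
Per-issue: Issue I → tenant; Issue II → landlord. The tenant must prevail on at least one issue; overall, the tenant prevails.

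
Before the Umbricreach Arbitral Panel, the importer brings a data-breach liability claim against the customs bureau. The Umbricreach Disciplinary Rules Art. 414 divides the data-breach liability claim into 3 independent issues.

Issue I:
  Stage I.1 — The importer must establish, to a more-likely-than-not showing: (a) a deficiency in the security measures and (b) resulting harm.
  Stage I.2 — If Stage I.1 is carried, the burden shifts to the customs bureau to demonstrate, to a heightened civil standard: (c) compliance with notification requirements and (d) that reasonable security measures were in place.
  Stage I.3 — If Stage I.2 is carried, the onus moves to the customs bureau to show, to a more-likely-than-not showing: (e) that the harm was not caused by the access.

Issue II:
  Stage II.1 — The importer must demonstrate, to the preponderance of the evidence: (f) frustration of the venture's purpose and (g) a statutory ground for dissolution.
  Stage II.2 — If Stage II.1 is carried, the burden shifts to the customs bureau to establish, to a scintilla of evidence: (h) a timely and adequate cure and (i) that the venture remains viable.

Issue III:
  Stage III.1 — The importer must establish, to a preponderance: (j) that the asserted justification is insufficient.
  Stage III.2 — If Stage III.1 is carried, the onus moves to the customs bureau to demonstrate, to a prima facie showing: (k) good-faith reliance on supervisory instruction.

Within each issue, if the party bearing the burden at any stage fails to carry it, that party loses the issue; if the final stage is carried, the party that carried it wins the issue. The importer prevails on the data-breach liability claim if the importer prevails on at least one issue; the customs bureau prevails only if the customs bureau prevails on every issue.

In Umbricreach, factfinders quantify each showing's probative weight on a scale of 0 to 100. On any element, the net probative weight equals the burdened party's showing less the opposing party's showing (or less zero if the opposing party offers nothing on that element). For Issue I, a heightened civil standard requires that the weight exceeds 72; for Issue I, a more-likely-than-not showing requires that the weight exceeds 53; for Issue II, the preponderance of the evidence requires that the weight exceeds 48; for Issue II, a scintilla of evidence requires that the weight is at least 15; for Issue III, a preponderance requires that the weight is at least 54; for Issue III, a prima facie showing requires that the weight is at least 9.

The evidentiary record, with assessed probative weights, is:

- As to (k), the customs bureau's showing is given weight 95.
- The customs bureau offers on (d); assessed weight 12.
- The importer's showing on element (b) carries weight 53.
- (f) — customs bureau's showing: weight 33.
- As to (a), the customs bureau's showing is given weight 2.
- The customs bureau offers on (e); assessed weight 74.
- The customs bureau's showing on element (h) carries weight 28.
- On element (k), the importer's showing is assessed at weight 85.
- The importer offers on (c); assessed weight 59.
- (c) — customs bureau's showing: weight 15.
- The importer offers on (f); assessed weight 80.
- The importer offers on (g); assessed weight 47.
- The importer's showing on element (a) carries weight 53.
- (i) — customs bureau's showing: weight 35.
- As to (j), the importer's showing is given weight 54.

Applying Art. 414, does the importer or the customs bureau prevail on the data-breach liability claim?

— Issue I —
Stage I.1 — burden on importer; standard: a more-likely-than-not showing (weight exceeds 53).
    (a): 53 − 2 = 51 ≤ 53 [not met]
    (b): 53 ≤ 53 [not met]
  Stage I.1 not carried; the importer fails its burden.
The analysis ends at Stage I.1; the customs bureau prevails on this issue.
— Issue II —
Stage II.1 — burden on importer; standard: the preponderance of the evidence (weight exceeds 48).
    (f): 80 − 33 = 47 ≤ 48 [not met]
    (g): 47 ≤ 48 [not met]
  Stage II.1 not carried; the importer fails its burden.
The customs bureau prevails on this issue.
— Issue III —
Stage III.1 — burden on importer; standard: a preponderance (weight is at least 54).
    (j): 54 ≥ 54 [met]
  Stage III.1 carried; the burden shifts to the customs bureau.
Stage III.2 — burden on customs bureau; standard: a prima facie showing (weight is at least 9).
    (k): 95 − 85 = 10 ≥ 9 [met]
  The customs bureau carries the last stage.
All stages carried — the customs bureau prevails on this issue.
Per-issue: Issue I → customs bureau; Issue II → customs bureau; Issue III → customs bureau. The importer must prevail on at least one issue; overall, the customs bureau prevails.

customs bureau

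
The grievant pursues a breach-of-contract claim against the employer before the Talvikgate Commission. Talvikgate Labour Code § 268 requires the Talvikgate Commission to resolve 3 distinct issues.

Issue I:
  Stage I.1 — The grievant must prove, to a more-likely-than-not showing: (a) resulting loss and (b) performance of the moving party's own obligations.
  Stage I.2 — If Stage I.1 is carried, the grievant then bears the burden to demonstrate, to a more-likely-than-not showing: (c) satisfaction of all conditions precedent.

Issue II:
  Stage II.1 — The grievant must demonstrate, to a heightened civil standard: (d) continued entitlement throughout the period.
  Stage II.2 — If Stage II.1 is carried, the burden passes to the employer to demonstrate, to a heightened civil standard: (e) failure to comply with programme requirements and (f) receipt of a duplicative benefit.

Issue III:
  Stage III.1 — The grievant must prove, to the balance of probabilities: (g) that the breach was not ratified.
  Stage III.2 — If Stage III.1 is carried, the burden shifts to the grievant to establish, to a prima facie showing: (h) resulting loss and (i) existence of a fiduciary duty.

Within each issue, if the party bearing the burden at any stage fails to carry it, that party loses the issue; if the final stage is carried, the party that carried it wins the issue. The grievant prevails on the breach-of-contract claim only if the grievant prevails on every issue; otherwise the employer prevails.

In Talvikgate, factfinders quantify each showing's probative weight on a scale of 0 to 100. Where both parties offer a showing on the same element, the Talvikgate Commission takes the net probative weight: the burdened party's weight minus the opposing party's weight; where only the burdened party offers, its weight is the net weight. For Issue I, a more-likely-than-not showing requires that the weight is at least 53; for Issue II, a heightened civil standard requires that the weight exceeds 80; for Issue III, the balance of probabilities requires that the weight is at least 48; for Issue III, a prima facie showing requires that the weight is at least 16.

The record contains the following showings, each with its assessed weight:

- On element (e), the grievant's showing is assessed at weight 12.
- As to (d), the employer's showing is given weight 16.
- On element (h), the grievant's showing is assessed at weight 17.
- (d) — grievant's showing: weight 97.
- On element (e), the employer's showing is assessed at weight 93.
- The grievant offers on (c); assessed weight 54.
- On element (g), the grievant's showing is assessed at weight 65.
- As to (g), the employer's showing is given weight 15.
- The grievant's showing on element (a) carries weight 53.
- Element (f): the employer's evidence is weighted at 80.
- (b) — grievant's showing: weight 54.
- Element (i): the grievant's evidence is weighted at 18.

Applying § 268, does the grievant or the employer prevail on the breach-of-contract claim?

— Issue I —
Stage I.1 — burden on grievant; standard: a more-likely-than-not showing (weight is at least 53).
    (a): 53 ≥ 53 [met]
    (b): 54 ≥ 53 [met]
  Stage I.1 is satisfied; the grievant continues to bear the burden.
Stage I.2 — burden on grievant; standard: a more-likely-than-not showing (weight is at least 53).
    (c): 54 ≥ 53 [met]
  The grievant carries the last stage.
Every stage carried; the grievant prevails on this issue.
— Issue II —
Stage II.1 (grievant, a heightened civil standard, weight exceeds 80): (d) net 97−16=81 > 80 — meets.
  All elements met. The burden passes to the employer.
Stage II.2 (employer, a heightened civil standard, weight exceeds 80): (e) net 93−12=81 > 80 — meets; (f) 80 ≤ 80 — fails.
  Stage II.2 not carried; the employer fails its burden.
The grievant prevails on this issue.
— Issue III —
Stage III.1 (grievant, the balance of probabilities, weight is at least 48): (g) net 65−15=50 ≥ 48 — meets.
  Stage III.1 carried; the burden remains with the grievant.
Stage III.2 (grievant, a prima facie showing, weight is at least 16): (h) 17 ≥ 16 — meets; (i) 18 ≥ 16 — meets.
  The grievant carries the last stage.
Every stage carried; the grievant prevails on this issue.
Per-issue: Issue I → grievant; Issue II → grievant; Issue III → grievant. The grievant must prevail on every issue; overall, the grievant prevails.

grievant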